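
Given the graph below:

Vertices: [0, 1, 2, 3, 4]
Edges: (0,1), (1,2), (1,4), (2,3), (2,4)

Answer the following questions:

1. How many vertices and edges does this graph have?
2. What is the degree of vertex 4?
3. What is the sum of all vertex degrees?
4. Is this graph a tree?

Count: 5 vertices, 5 edges.
Vertex 4 has neighbors [1, 2], degree = 2.
Handshaking lemma: 2 * 5 = 10.
A tree on 5 vertices has 4 edges. This graph has 5 edges (1 extra). Not a tree.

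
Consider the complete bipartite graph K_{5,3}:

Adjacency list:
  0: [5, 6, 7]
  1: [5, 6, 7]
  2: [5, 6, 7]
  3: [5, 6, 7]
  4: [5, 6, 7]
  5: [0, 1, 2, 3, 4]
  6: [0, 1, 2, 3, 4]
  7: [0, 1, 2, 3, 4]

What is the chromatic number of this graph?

K_{5,3} is bipartite: vertices split into two independent sets of size 5 and 3.
Color one set 0, the other 1. No adjacent vertices share a color.
Chromatic number = 2.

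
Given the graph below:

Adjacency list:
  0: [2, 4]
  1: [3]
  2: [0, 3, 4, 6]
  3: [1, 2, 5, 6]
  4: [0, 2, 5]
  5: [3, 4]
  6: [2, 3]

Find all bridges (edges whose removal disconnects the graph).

A bridge is an edge whose removal increases the number of connected components.
Bridges found: (1,3)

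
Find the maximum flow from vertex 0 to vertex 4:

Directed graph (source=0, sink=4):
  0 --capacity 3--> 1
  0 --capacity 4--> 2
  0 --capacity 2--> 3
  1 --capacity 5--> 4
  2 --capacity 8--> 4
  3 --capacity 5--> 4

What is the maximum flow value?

Computing max flow:
  Flow on (0->1): 3/3
  Flow on (0->2): 4/4
  Flow on (0->3): 2/2
  Flow on (1->4): 3/5
  Flow on (2->4): 4/8
  Flow on (3->4): 2/5
Maximum flow = 9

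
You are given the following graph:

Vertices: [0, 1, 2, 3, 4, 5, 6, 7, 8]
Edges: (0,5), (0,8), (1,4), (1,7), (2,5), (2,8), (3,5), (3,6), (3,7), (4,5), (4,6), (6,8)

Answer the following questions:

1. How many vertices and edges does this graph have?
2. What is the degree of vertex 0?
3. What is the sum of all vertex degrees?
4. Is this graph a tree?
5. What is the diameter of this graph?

Count: 9 vertices, 12 edges.
Vertex 0 has neighbors [5, 8], degree = 2.
Handshaking lemma: 2 * 12 = 24.
A tree on 9 vertices has 8 edges. This graph has 12 edges (4 extra). Not a tree.
Diameter (longest shortest path) = 3.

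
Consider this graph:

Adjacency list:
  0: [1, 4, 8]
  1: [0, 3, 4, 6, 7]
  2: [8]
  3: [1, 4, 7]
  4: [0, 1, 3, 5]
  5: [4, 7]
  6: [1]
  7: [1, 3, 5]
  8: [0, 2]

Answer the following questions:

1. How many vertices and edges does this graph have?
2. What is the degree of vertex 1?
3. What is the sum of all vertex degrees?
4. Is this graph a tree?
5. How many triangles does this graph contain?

Count: 9 vertices, 12 edges.
Vertex 1 has neighbors [0, 3, 4, 6, 7], degree = 5.
Handshaking lemma: 2 * 12 = 24.
A tree on 9 vertices has 8 edges. This graph has 12 edges (4 extra). Not a tree.
Number of triangles = 3.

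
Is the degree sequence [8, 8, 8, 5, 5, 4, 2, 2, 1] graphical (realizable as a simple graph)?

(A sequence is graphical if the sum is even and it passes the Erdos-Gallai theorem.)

Sum of degrees = 43. Sum is odd, so the sequence is NOT graphical.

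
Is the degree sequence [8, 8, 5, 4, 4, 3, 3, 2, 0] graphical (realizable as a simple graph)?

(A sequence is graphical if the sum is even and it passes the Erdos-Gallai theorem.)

Sum of degrees = 37. Sum is odd, so the sequence is NOT graphical.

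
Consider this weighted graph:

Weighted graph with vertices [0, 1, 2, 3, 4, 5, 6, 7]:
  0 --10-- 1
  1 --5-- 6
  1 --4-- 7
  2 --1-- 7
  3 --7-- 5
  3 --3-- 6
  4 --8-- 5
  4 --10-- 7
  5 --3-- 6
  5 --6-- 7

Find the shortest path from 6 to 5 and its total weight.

Using Dijkstra's algorithm from vertex 6:
Shortest path: 6 -> 5
Total weight: 3 = 3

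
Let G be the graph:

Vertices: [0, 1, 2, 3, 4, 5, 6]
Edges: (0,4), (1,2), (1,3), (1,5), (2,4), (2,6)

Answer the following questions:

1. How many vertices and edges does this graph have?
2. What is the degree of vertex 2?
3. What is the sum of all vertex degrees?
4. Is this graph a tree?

Count: 7 vertices, 6 edges.
Vertex 2 has neighbors [1, 4, 6], degree = 3.
Handshaking lemma: 2 * 6 = 12.
A graph is a tree iff it is connected and has exactly n-1 edges. This graph is connected (all 7 vertices in one component) and has 7-1 = 6 edges. It is a tree.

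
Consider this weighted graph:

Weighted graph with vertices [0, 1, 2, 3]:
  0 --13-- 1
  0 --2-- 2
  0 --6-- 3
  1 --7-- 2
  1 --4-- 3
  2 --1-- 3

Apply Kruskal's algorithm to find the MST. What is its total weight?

Applying Kruskal's algorithm (sort edges by weight, add if no cycle):
  Add (2,3) w=1
  Add (0,2) w=2
  Add (1,3) w=4
  Skip (0,3) w=6 (creates cycle)
  Skip (1,2) w=7 (creates cycle)
  Skip (0,1) w=13 (creates cycle)
MST weight = 7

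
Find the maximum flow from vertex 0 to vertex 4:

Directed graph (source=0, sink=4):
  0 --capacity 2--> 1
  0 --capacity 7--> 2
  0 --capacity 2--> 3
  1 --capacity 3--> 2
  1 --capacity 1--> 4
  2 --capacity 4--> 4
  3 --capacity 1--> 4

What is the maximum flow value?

Computing max flow:
  Flow on (0->1): 1/2
  Flow on (0->2): 4/7
  Flow on (0->3): 1/2
  Flow on (1->4): 1/1
  Flow on (2->4): 4/4
  Flow on (3->4): 1/1
Maximum flow = 6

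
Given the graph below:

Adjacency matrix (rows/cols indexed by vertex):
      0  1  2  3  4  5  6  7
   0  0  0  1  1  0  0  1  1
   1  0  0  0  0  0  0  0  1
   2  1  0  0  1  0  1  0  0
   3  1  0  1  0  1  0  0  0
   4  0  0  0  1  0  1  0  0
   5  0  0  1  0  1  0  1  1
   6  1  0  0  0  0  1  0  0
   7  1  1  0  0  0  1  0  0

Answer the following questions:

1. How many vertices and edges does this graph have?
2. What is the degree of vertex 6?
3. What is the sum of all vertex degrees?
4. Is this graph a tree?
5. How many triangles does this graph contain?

Count: 8 vertices, 11 edges.
Vertex 6 has neighbors [0, 5], degree = 2.
Handshaking lemma: 2 * 11 = 22.
A tree on 8 vertices has 7 edges. This graph has 11 edges (4 extra). Not a tree.
Number of triangles = 1.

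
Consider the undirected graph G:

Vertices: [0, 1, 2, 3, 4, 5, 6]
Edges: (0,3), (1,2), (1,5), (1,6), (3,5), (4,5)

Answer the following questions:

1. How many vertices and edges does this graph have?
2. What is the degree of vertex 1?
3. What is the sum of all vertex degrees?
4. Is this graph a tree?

Count: 7 vertices, 6 edges.
Vertex 1 has neighbors [2, 5, 6], degree = 3.
Handshaking lemma: 2 * 6 = 12.
A graph is a tree iff it is connected and has exactly n-1 edges. This graph is connected (all 7 vertices in one component) and has 7-1 = 6 edges. It is a tree.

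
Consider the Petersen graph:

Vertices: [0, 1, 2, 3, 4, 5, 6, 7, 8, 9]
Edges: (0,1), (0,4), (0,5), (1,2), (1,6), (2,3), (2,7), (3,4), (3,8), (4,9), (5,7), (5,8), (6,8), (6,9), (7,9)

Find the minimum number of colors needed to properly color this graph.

The Petersen graph contains odd cycles (e.g. the outer 5-cycle), so chi >= 3.
A proper 3-coloring exists (it is a well-known 3-chromatic graph).
Chromatic number = 3.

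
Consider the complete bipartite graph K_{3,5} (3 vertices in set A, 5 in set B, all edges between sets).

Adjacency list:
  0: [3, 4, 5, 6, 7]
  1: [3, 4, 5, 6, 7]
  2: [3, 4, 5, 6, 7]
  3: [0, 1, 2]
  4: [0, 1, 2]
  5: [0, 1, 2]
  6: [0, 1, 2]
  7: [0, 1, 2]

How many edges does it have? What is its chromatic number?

K_{3,5} has 3 * 5 = 15 edges.
Bipartite graphs have chromatic number 2 (color each partition differently).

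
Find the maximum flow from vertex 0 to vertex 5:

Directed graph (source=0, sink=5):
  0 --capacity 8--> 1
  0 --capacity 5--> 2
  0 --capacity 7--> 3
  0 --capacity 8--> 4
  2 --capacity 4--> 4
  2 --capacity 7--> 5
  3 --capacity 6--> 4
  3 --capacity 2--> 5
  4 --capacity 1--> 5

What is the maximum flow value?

Computing max flow:
  Flow on (0->2): 5/5
  Flow on (0->3): 2/7
  Flow on (0->4): 1/8
  Flow on (2->5): 5/7
  Flow on (3->5): 2/2
  Flow on (4->5): 1/1
Maximum flow = 8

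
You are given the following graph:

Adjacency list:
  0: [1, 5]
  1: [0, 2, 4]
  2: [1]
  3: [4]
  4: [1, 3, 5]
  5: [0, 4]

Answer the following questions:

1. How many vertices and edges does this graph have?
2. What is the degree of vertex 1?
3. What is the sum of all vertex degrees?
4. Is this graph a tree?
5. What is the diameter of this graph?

Count: 6 vertices, 6 edges.
Vertex 1 has neighbors [0, 2, 4], degree = 3.
Handshaking lemma: 2 * 6 = 12.
A tree on 6 vertices has 5 edges. This graph has 6 edges (1 extra). Not a tree.
Diameter (longest shortest path) = 3.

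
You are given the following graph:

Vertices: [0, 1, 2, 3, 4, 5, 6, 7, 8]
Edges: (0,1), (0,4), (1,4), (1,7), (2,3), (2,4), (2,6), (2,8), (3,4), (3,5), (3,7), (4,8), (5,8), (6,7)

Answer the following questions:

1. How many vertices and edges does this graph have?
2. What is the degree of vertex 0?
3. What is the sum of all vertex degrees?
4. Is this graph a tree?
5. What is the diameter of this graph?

Count: 9 vertices, 14 edges.
Vertex 0 has neighbors [1, 4], degree = 2.
Handshaking lemma: 2 * 14 = 28.
A tree on 9 vertices has 8 edges. This graph has 14 edges (6 extra). Not a tree.
Diameter (longest shortest path) = 3.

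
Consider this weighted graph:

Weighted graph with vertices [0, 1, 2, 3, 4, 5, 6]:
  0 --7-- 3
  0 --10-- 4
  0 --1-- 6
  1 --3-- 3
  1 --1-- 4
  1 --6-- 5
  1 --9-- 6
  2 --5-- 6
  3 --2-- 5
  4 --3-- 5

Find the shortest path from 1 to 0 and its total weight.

Using Dijkstra's algorithm from vertex 1:
Shortest path: 1 -> 6 -> 0
Total weight: 9 + 1 = 10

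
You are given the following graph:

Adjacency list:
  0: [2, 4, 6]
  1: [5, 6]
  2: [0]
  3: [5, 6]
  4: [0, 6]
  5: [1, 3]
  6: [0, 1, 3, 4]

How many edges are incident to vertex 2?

Vertex 2 has neighbors [0], so deg(2) = 1.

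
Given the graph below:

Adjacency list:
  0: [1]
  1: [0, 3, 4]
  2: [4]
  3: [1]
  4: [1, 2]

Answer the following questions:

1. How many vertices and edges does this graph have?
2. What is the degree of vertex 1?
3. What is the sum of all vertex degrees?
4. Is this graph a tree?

Count: 5 vertices, 4 edges.
Vertex 1 has neighbors [0, 3, 4], degree = 3.
Handshaking lemma: 2 * 4 = 8.
A graph is a tree iff it is connected and has exactly n-1 edges. This graph is connected (all 5 vertices in one component) and has 5-1 = 4 edges. It is a tree.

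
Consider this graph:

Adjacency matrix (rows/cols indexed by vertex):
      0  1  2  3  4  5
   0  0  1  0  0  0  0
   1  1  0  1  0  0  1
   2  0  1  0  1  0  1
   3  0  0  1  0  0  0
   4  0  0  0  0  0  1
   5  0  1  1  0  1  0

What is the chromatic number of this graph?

The graph has a maximum clique of size 3 (lower bound on chromatic number).
A valid 3-coloring: {0: 1, 1: 0, 2: 1, 3: 0, 4: 0, 5: 2}.
Chromatic number = 3.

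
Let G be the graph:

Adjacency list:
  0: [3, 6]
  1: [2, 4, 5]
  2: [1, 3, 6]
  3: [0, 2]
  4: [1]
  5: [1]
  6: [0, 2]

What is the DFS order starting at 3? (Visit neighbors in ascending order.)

DFS from vertex 3 (neighbors processed in ascending order):
Visit order: 3, 0, 6, 2, 1, 4, 5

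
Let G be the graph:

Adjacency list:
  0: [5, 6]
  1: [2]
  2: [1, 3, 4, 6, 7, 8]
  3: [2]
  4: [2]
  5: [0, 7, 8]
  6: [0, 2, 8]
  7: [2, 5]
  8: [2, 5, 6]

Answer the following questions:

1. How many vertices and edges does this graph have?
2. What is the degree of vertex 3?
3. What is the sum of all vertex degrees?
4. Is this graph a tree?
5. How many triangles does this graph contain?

Count: 9 vertices, 11 edges.
Vertex 3 has neighbors [2], degree = 1.
Handshaking lemma: 2 * 11 = 22.
A tree on 9 vertices has 8 edges. This graph has 11 edges (3 extra). Not a tree.
Number of triangles = 1.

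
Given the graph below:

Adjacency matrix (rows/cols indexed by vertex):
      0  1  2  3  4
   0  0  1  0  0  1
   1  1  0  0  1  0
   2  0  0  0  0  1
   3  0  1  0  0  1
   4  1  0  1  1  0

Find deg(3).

Vertex 3 has neighbors [1, 4], so deg(3) = 2.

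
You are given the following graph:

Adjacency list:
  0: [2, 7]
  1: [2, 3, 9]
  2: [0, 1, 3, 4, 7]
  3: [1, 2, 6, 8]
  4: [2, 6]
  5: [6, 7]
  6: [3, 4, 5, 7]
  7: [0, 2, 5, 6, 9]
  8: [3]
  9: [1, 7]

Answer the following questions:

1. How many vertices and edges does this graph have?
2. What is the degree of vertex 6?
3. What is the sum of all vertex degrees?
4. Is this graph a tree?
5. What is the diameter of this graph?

Count: 10 vertices, 15 edges.
Vertex 6 has neighbors [3, 4, 5, 7], degree = 4.
Handshaking lemma: 2 * 15 = 30.
A tree on 10 vertices has 9 edges. This graph has 15 edges (6 extra). Not a tree.
Diameter (longest shortest path) = 3.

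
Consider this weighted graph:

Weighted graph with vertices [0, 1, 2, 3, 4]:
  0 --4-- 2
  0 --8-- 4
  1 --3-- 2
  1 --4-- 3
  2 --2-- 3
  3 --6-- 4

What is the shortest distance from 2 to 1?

Using Dijkstra's algorithm from vertex 2:
Shortest path: 2 -> 1
Total weight: 3 = 3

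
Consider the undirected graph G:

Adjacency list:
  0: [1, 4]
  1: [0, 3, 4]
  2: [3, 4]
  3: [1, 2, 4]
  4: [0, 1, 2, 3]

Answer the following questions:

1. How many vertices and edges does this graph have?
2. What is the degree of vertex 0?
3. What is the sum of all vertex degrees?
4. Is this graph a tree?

Count: 5 vertices, 7 edges.
Vertex 0 has neighbors [1, 4], degree = 2.
Handshaking lemma: 2 * 7 = 14.
A tree on 5 vertices has 4 edges. This graph has 7 edges (3 extra). Not a tree.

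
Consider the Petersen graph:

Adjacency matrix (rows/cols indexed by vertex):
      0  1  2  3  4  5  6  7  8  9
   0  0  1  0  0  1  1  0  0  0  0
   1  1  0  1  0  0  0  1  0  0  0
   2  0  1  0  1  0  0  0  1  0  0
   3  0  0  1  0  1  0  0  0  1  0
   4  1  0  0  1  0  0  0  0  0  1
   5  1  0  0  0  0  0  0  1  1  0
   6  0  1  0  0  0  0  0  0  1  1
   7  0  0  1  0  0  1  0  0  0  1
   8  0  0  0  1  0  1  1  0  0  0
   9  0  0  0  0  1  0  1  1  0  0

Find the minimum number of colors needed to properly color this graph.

The Petersen graph contains odd cycles (e.g. the outer 5-cycle), so chi >= 3.
A proper 3-coloring exists (it is a well-known 3-chromatic graph).
Chromatic number = 3.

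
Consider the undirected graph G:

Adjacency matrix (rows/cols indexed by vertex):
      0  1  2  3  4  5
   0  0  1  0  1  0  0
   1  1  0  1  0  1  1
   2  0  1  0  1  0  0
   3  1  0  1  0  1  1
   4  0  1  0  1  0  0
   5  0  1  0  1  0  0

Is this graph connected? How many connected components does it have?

Checking connectivity: the graph has 1 connected component(s).
All vertices are reachable from each other. The graph IS connected.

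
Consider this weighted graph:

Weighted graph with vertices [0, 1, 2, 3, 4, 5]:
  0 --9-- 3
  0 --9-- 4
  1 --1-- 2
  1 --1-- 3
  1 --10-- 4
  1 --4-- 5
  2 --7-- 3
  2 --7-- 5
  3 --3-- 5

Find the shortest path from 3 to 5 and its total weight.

Using Dijkstra's algorithm from vertex 3:
Shortest path: 3 -> 5
Total weight: 3 = 3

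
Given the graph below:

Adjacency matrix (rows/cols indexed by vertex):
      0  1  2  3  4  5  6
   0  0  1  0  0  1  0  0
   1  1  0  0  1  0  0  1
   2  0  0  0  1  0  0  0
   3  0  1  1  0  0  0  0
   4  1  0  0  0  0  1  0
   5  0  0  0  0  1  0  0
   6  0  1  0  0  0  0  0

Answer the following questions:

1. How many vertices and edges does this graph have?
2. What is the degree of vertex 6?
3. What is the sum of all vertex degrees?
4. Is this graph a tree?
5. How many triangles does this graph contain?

Count: 7 vertices, 6 edges.
Vertex 6 has neighbors [1], degree = 1.
Handshaking lemma: 2 * 6 = 12.
A graph is a tree iff it is connected and has exactly n-1 edges. This graph is connected (all 7 vertices in one component) and has 7-1 = 6 edges. It is a tree.
Number of triangles = 0.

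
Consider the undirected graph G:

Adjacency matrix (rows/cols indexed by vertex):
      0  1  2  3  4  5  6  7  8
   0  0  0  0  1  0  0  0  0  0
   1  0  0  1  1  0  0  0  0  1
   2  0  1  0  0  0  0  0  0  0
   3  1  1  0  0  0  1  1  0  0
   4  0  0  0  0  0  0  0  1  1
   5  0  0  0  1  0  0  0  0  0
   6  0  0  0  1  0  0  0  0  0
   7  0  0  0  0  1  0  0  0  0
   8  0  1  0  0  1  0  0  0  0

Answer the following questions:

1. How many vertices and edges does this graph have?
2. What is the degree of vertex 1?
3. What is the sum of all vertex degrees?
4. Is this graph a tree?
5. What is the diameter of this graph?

Count: 9 vertices, 8 edges.
Vertex 1 has neighbors [2, 3, 8], degree = 3.
Handshaking lemma: 2 * 8 = 16.
A graph is a tree iff it is connected and has exactly n-1 edges. This graph is connected (all 9 vertices in one component) and has 9-1 = 8 edges. It is a tree.
Diameter (longest shortest path) = 5.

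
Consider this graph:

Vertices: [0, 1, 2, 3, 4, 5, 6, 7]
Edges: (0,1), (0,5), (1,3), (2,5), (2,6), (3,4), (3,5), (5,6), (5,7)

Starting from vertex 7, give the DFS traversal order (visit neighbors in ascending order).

DFS from vertex 7 (neighbors processed in ascending order):
Visit order: 7, 5, 0, 1, 3, 4, 2, 6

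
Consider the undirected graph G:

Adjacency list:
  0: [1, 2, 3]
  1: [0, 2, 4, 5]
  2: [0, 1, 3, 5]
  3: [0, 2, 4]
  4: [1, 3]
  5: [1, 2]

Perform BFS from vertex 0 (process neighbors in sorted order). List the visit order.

BFS from vertex 0 (neighbors processed in ascending order):
Visit order: 0, 1, 2, 3, 4, 5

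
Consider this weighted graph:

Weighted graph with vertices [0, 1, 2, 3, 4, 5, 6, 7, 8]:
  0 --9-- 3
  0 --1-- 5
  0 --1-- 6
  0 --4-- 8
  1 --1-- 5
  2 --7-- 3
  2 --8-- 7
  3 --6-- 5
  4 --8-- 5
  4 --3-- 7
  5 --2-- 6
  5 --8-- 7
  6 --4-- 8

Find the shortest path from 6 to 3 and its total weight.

Using Dijkstra's algorithm from vertex 6:
Shortest path: 6 -> 5 -> 3
Total weight: 2 + 6 = 8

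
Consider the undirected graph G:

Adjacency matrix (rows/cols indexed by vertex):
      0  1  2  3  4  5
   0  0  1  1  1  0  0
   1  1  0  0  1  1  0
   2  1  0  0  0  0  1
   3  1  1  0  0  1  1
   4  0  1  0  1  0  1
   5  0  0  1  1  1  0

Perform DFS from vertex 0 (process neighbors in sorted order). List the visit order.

DFS from vertex 0 (neighbors processed in ascending order):
Visit order: 0, 1, 3, 4, 5, 2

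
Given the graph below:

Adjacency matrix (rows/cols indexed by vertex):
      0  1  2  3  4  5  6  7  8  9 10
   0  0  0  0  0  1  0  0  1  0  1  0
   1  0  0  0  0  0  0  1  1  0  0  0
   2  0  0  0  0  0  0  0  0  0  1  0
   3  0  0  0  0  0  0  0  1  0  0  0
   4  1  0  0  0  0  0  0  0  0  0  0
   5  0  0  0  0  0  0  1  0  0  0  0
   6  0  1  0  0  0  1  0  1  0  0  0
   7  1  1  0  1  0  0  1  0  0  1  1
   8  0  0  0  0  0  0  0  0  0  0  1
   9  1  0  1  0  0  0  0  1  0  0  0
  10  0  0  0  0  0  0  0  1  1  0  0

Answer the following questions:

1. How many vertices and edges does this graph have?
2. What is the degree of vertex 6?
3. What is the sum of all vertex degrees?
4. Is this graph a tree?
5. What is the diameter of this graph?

Count: 11 vertices, 12 edges.
Vertex 6 has neighbors [1, 5, 7], degree = 3.
Handshaking lemma: 2 * 12 = 24.
A tree on 11 vertices has 10 edges. This graph has 12 edges (2 extra). Not a tree.
Diameter (longest shortest path) = 4.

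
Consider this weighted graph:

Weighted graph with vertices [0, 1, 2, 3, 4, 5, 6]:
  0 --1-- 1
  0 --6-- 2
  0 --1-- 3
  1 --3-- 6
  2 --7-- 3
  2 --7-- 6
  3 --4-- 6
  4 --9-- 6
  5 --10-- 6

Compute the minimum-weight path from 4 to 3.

Using Dijkstra's algorithm from vertex 4:
Shortest path: 4 -> 6 -> 3
Total weight: 9 + 4 = 13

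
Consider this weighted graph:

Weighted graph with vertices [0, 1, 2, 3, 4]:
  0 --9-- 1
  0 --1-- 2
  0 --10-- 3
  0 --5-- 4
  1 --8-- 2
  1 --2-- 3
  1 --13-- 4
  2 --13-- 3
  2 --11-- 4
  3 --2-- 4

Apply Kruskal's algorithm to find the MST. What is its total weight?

Applying Kruskal's algorithm (sort edges by weight, add if no cycle):
  Add (0,2) w=1
  Add (1,3) w=2
  Add (3,4) w=2
  Add (0,4) w=5
  Skip (1,2) w=8 (creates cycle)
  Skip (0,1) w=9 (creates cycle)
  Skip (0,3) w=10 (creates cycle)
  Skip (2,4) w=11 (creates cycle)
  Skip (1,4) w=13 (creates cycle)
  Skip (2,3) w=13 (creates cycle)
MST weight = 10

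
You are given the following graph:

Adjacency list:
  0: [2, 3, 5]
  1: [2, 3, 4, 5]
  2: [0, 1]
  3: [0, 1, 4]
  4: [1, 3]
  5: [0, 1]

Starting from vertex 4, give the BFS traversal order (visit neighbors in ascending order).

BFS from vertex 4 (neighbors processed in ascending order):
Visit order: 4, 1, 3, 2, 5, 0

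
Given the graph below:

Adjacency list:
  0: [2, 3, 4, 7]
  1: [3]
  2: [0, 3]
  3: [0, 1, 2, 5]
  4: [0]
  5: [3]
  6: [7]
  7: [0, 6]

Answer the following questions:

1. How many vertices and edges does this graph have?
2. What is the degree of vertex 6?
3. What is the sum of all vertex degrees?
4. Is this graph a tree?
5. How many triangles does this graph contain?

Count: 8 vertices, 8 edges.
Vertex 6 has neighbors [7], degree = 1.
Handshaking lemma: 2 * 8 = 16.
A tree on 8 vertices has 7 edges. This graph has 8 edges (1 extra). Not a tree.
Number of triangles = 1.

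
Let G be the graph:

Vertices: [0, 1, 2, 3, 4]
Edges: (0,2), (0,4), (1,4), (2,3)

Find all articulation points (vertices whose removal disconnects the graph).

An articulation point is a vertex whose removal disconnects the graph.
Articulation points: [0, 2, 4]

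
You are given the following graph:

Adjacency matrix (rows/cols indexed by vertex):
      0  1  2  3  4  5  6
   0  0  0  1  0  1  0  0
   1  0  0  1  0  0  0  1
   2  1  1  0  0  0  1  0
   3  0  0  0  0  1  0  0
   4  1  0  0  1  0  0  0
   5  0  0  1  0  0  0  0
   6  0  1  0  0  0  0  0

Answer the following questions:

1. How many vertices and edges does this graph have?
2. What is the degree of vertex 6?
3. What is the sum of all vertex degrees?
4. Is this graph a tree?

Count: 7 vertices, 6 edges.
Vertex 6 has neighbors [1], degree = 1.
Handshaking lemma: 2 * 6 = 12.
A graph is a tree iff it is connected and has exactly n-1 edges. This graph is connected (all 7 vertices in one component) and has 7-1 = 6 edges. It is a tree.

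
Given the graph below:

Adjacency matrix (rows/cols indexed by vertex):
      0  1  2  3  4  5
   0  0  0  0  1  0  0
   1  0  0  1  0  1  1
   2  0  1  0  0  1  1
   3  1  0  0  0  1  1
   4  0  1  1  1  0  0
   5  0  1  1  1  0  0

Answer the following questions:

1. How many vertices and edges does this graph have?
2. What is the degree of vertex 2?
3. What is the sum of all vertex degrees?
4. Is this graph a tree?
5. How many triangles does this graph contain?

Count: 6 vertices, 8 edges.
Vertex 2 has neighbors [1, 4, 5], degree = 3.
Handshaking lemma: 2 * 8 = 16.
A tree on 6 vertices has 5 edges. This graph has 8 edges (3 extra). Not a tree.
Number of triangles = 2.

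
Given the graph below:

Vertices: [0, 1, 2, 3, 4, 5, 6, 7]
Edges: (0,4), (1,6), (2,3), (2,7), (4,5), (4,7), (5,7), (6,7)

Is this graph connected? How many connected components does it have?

Checking connectivity: the graph has 1 connected component(s).
All vertices are reachable from each other. The graph IS connected.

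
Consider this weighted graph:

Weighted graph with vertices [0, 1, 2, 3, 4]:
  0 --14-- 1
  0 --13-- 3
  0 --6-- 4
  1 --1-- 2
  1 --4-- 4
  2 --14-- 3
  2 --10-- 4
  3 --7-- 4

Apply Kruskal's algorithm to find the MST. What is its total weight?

Applying Kruskal's algorithm (sort edges by weight, add if no cycle):
  Add (1,2) w=1
  Add (1,4) w=4
  Add (0,4) w=6
  Add (3,4) w=7
  Skip (2,4) w=10 (creates cycle)
  Skip (0,3) w=13 (creates cycle)
  Skip (0,1) w=14 (creates cycle)
  Skip (2,3) w=14 (creates cycle)
MST weight = 18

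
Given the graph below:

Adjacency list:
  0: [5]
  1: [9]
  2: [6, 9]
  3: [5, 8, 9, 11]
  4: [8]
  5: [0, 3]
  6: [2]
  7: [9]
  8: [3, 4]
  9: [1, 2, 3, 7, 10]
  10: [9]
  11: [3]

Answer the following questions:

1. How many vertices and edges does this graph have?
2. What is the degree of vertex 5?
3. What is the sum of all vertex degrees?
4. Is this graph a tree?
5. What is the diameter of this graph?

Count: 12 vertices, 11 edges.
Vertex 5 has neighbors [0, 3], degree = 2.
Handshaking lemma: 2 * 11 = 22.
A graph is a tree iff it is connected and has exactly n-1 edges. This graph is connected (all 12 vertices in one component) and has 12-1 = 11 edges. It is a tree.
Diameter (longest shortest path) = 5.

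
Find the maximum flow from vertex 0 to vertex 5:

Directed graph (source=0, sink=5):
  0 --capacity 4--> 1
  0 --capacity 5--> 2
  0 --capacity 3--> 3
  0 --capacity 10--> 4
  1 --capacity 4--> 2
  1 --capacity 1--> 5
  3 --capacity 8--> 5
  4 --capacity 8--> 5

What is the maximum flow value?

Computing max flow:
  Flow on (0->1): 1/4
  Flow on (0->3): 3/3
  Flow on (0->4): 8/10
  Flow on (1->5): 1/1
  Flow on (3->5): 3/8
  Flow on (4->5): 8/8
Maximum flow = 12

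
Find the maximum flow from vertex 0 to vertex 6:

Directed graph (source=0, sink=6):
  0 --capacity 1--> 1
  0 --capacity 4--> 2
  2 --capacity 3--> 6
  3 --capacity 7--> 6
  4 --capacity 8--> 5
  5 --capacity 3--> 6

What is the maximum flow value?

Computing max flow:
  Flow on (0->2): 3/4
  Flow on (2->6): 3/3
Maximum flow = 3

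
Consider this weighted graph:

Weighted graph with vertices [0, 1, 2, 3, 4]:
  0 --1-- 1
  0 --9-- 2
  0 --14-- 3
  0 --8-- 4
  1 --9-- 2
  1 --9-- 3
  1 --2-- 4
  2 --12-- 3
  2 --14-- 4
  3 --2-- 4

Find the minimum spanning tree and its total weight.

Applying Kruskal's algorithm (sort edges by weight, add if no cycle):
  Add (0,1) w=1
  Add (1,4) w=2
  Add (3,4) w=2
  Skip (0,4) w=8 (creates cycle)
  Add (0,2) w=9
  Skip (1,2) w=9 (creates cycle)
  Skip (1,3) w=9 (creates cycle)
  Skip (2,3) w=12 (creates cycle)
  Skip (0,3) w=14 (creates cycle)
  Skip (2,4) w=14 (creates cycle)
MST weight = 14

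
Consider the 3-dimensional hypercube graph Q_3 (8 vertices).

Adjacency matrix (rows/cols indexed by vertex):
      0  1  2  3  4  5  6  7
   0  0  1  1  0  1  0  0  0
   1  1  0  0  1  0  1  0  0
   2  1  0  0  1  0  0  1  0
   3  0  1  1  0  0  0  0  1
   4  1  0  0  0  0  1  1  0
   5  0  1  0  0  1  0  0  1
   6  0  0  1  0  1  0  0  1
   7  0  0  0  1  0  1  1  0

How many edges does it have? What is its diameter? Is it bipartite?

The 3-dimensional hypercube Q_3 has 8 vertices and each vertex has degree 3.
Total edges = 8 * 3 / 2 = 12.
Diameter = 3 (max Hamming distance between binary labels).
Hypercubes are bipartite (partition by parity of binary representation).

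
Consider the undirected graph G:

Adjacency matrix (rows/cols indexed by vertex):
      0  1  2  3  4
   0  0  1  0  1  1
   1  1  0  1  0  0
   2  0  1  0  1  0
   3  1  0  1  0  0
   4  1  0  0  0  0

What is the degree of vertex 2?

Vertex 2 has neighbors [1, 3], so deg(2) = 2.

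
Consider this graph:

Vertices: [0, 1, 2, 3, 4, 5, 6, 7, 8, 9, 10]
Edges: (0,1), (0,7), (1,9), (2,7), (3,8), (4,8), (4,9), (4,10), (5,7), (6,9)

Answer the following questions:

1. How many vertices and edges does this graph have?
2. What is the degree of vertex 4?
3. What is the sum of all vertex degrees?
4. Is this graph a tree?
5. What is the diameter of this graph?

Count: 11 vertices, 10 edges.
Vertex 4 has neighbors [8, 9, 10], degree = 3.
Handshaking lemma: 2 * 10 = 20.
A graph is a tree iff it is connected and has exactly n-1 edges. This graph is connected (all 11 vertices in one component) and has 11-1 = 10 edges. It is a tree.
Diameter (longest shortest path) = 7.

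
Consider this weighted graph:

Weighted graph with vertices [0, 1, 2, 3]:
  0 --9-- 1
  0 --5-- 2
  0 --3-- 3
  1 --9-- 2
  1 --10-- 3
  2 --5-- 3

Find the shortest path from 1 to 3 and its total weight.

Using Dijkstra's algorithm from vertex 1:
Shortest path: 1 -> 3
Total weight: 10 = 10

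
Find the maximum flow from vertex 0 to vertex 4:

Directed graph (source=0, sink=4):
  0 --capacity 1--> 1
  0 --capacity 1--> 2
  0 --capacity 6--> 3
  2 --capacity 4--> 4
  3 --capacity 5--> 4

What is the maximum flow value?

Computing max flow:
  Flow on (0->2): 1/1
  Flow on (0->3): 5/6
  Flow on (2->4): 1/4
  Flow on (3->4): 5/5
Maximum flow = 6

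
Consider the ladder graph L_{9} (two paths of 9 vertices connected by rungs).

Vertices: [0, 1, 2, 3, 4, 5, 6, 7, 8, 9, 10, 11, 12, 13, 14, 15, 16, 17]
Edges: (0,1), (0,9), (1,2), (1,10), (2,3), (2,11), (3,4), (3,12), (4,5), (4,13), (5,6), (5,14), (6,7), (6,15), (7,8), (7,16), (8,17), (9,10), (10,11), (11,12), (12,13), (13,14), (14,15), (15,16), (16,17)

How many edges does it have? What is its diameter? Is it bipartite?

Ladder graph L_{9}: 9 rungs + 2 * (9-1) path edges = 9 + 16 = 25 edges.
Diameter = 9.
Ladder graphs are bipartite (alternating coloring along each path).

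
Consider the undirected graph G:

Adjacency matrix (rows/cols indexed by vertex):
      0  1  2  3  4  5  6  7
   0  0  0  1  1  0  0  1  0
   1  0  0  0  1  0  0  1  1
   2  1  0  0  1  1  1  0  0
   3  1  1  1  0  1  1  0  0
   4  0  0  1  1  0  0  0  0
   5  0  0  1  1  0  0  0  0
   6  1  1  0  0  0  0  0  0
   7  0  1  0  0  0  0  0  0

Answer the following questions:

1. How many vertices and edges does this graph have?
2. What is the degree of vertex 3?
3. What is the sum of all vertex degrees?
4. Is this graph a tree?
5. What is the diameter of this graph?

Count: 8 vertices, 11 edges.
Vertex 3 has neighbors [0, 1, 2, 4, 5], degree = 5.
Handshaking lemma: 2 * 11 = 22.
A tree on 8 vertices has 7 edges. This graph has 11 edges (4 extra). Not a tree.
Diameter (longest shortest path) = 3.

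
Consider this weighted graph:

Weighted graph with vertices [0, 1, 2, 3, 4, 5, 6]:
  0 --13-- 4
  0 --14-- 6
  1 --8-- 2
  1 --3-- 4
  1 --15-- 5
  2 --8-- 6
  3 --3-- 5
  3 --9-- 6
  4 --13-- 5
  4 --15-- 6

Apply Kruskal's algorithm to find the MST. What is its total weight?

Applying Kruskal's algorithm (sort edges by weight, add if no cycle):
  Add (1,4) w=3
  Add (3,5) w=3
  Add (1,2) w=8
  Add (2,6) w=8
  Add (3,6) w=9
  Add (0,4) w=13
  Skip (4,5) w=13 (creates cycle)
  Skip (0,6) w=14 (creates cycle)
  Skip (1,5) w=15 (creates cycle)
  Skip (4,6) w=15 (creates cycle)
MST weight = 44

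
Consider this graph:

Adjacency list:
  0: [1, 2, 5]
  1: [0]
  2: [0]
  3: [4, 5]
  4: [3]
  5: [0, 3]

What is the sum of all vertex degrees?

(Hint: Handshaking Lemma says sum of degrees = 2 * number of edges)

Count edges: 5 edges.
By Handshaking Lemma: sum of degrees = 2 * 5 = 10.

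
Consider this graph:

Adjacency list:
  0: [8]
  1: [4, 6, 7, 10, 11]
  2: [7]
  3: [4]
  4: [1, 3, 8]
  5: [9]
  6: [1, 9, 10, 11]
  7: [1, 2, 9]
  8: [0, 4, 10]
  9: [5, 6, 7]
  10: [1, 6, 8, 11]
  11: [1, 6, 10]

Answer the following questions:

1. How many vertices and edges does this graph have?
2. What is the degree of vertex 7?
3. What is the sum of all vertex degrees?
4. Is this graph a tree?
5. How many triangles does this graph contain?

Count: 12 vertices, 16 edges.
Vertex 7 has neighbors [1, 2, 9], degree = 3.
Handshaking lemma: 2 * 16 = 32.
A tree on 12 vertices has 11 edges. This graph has 16 edges (5 extra). Not a tree.
Number of triangles = 4.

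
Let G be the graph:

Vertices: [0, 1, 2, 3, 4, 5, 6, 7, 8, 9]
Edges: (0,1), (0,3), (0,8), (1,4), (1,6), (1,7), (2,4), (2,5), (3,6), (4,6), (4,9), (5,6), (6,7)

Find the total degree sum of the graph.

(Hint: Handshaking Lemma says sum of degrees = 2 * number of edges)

Count edges: 13 edges.
By Handshaking Lemma: sum of degrees = 2 * 13 = 26.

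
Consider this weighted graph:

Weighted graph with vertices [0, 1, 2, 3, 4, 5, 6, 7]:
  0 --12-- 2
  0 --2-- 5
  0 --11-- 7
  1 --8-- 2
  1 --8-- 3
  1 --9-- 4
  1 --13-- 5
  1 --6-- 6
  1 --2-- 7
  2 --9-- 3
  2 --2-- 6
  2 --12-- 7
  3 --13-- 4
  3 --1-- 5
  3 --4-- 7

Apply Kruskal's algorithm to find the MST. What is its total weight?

Applying Kruskal's algorithm (sort edges by weight, add if no cycle):
  Add (3,5) w=1
  Add (0,5) w=2
  Add (1,7) w=2
  Add (2,6) w=2
  Add (3,7) w=4
  Add (1,6) w=6
  Skip (1,3) w=8 (creates cycle)
  Skip (1,2) w=8 (creates cycle)
  Add (1,4) w=9
  Skip (2,3) w=9 (creates cycle)
  Skip (0,7) w=11 (creates cycle)
  Skip (0,2) w=12 (creates cycle)
  Skip (2,7) w=12 (creates cycle)
  Skip (1,5) w=13 (creates cycle)
  Skip (3,4) w=13 (creates cycle)
MST weight = 26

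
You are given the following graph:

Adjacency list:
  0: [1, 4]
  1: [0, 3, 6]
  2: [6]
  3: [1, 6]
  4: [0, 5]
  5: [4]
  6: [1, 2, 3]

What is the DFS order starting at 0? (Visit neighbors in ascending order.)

DFS from vertex 0 (neighbors processed in ascending order):
Visit order: 0, 1, 3, 6, 2, 4, 5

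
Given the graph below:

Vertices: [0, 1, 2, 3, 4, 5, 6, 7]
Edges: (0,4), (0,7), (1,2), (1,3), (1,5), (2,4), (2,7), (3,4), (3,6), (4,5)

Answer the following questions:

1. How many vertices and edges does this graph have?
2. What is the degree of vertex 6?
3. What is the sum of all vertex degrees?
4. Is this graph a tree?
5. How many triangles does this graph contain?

Count: 8 vertices, 10 edges.
Vertex 6 has neighbors [3], degree = 1.
Handshaking lemma: 2 * 10 = 20.
A tree on 8 vertices has 7 edges. This graph has 10 edges (3 extra). Not a tree.
Number of triangles = 0.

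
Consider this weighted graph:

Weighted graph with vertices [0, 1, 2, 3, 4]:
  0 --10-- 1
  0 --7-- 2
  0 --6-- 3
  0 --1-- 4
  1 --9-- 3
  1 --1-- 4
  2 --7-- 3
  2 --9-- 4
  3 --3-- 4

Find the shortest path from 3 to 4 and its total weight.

Using Dijkstra's algorithm from vertex 3:
Shortest path: 3 -> 4
Total weight: 3 = 3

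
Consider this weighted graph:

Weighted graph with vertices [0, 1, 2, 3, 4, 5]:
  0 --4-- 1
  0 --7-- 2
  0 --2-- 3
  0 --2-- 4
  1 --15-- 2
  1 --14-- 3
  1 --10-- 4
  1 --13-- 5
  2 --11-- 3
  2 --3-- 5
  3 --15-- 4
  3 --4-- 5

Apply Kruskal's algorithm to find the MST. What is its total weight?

Applying Kruskal's algorithm (sort edges by weight, add if no cycle):
  Add (0,4) w=2
  Add (0,3) w=2
  Add (2,5) w=3
  Add (0,1) w=4
  Add (3,5) w=4
  Skip (0,2) w=7 (creates cycle)
  Skip (1,4) w=10 (creates cycle)
  Skip (2,3) w=11 (creates cycle)
  Skip (1,5) w=13 (creates cycle)
  Skip (1,3) w=14 (creates cycle)
  Skip (1,2) w=15 (creates cycle)
  Skip (3,4) w=15 (creates cycle)
MST weight = 15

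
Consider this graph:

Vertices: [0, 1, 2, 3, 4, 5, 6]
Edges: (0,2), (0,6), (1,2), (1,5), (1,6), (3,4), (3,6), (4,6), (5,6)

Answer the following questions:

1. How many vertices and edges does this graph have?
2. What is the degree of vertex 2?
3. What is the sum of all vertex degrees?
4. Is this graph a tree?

Count: 7 vertices, 9 edges.
Vertex 2 has neighbors [0, 1], degree = 2.
Handshaking lemma: 2 * 9 = 18.
A tree on 7 vertices has 6 edges. This graph has 9 edges (3 extra). Not a tree.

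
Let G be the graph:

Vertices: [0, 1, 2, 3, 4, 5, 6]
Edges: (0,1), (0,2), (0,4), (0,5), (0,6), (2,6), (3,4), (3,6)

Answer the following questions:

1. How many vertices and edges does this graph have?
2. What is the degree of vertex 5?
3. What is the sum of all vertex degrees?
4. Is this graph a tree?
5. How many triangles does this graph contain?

Count: 7 vertices, 8 edges.
Vertex 5 has neighbors [0], degree = 1.
Handshaking lemma: 2 * 8 = 16.
A tree on 7 vertices has 6 edges. This graph has 8 edges (2 extra). Not a tree.
Number of triangles = 1.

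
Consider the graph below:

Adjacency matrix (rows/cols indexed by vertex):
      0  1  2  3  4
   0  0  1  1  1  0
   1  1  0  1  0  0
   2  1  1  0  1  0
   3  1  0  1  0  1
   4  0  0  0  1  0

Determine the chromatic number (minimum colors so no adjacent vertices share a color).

The graph has a maximum clique of size 3 (lower bound on chromatic number).
A valid 3-coloring: {0: 0, 1: 2, 2: 1, 3: 2, 4: 0}.
Chromatic number = 3.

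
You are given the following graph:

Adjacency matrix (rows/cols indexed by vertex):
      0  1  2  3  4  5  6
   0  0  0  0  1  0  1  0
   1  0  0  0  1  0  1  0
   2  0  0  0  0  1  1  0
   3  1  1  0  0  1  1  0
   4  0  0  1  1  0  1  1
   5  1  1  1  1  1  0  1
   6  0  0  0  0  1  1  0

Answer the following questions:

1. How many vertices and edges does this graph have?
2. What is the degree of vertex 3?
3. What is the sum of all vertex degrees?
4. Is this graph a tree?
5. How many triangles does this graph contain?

Count: 7 vertices, 11 edges.
Vertex 3 has neighbors [0, 1, 4, 5], degree = 4.
Handshaking lemma: 2 * 11 = 22.
A tree on 7 vertices has 6 edges. This graph has 11 edges (5 extra). Not a tree.
Number of triangles = 5.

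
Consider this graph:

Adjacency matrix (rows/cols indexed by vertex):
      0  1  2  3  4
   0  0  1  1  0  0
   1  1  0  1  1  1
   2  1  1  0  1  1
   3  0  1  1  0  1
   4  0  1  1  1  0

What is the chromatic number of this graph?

The graph has a maximum clique of size 4 (lower bound on chromatic number).
A valid 4-coloring: {0: 2, 1: 0, 2: 1, 3: 2, 4: 3}.
Chromatic number = 4.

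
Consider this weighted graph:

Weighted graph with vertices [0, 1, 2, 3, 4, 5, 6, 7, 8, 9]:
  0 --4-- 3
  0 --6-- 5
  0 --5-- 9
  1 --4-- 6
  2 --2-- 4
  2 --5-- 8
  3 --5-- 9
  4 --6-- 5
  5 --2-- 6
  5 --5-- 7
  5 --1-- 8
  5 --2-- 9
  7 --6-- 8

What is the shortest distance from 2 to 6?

Using Dijkstra's algorithm from vertex 2:
Shortest path: 2 -> 8 -> 5 -> 6
Total weight: 5 + 1 + 2 = 8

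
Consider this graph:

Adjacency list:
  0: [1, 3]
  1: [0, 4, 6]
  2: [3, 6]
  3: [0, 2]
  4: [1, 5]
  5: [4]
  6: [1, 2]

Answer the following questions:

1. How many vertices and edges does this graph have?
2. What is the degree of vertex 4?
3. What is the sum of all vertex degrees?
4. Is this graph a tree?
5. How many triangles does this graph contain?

Count: 7 vertices, 7 edges.
Vertex 4 has neighbors [1, 5], degree = 2.
Handshaking lemma: 2 * 7 = 14.
A tree on 7 vertices has 6 edges. This graph has 7 edges (1 extra). Not a tree.
Number of triangles = 0.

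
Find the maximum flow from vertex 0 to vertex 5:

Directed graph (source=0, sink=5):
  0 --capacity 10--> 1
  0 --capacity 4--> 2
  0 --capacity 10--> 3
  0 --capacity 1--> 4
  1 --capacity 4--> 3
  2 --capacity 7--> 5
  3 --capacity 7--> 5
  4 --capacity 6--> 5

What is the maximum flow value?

Computing max flow:
  Flow on (0->1): 4/10
  Flow on (0->2): 4/4
  Flow on (0->3): 3/10
  Flow on (0->4): 1/1
  Flow on (1->3): 4/4
  Flow on (2->5): 4/7
  Flow on (3->5): 7/7
  Flow on (4->5): 1/6
Maximum flow = 12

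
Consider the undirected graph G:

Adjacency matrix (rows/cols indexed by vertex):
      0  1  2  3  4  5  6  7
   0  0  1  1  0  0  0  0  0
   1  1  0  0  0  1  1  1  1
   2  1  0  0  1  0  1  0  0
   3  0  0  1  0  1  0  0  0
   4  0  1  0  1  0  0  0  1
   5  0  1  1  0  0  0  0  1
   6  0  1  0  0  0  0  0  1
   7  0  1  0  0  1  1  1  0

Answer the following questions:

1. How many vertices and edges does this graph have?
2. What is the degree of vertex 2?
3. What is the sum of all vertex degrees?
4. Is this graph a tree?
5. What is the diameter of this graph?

Count: 8 vertices, 12 edges.
Vertex 2 has neighbors [0, 3, 5], degree = 3.
Handshaking lemma: 2 * 12 = 24.
A tree on 8 vertices has 7 edges. This graph has 12 edges (5 extra). Not a tree.
Diameter (longest shortest path) = 3.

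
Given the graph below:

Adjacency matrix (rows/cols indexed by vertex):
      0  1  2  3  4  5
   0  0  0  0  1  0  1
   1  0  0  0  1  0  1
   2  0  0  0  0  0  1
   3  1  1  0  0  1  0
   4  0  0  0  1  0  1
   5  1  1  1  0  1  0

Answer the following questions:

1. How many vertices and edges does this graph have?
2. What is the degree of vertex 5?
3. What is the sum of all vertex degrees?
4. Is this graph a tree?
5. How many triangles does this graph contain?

Count: 6 vertices, 7 edges.
Vertex 5 has neighbors [0, 1, 2, 4], degree = 4.
Handshaking lemma: 2 * 7 = 14.
A tree on 6 vertices has 5 edges. This graph has 7 edges (2 extra). Not a tree.
Number of triangles = 0.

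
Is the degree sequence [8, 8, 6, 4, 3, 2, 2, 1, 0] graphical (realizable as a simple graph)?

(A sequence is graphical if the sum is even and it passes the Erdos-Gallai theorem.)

Sum of degrees = 34. Sum is even but fails Erdos-Gallai. The sequence is NOT graphical.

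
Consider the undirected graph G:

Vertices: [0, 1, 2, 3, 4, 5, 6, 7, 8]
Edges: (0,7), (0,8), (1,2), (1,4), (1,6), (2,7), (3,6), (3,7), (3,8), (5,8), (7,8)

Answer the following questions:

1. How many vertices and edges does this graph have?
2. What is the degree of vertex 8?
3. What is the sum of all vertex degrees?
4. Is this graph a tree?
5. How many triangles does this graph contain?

Count: 9 vertices, 11 edges.
Vertex 8 has neighbors [0, 3, 5, 7], degree = 4.
Handshaking lemma: 2 * 11 = 22.
A tree on 9 vertices has 8 edges. This graph has 11 edges (3 extra). Not a tree.
Number of triangles = 2.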